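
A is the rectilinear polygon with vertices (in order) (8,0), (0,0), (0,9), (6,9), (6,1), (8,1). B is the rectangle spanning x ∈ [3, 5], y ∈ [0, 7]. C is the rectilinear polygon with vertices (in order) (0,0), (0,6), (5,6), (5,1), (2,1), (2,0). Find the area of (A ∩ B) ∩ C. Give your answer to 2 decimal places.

10.00

The region (A ∩ B) ∩ C is the polygon with vertices (3,6), (5,6), (5,1), (3,1).
By the shoelace formula its area is 10.00.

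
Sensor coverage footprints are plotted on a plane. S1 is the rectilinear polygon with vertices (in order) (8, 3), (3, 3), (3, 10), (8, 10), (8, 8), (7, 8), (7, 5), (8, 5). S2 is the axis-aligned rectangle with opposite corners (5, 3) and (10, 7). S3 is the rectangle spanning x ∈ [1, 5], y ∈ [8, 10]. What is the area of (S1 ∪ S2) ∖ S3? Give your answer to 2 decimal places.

|S1 ∪ S2| = 42.
|(S1 ∪ S2) ∩ S3| = 4.
|(S1 ∪ S2) ∖ S3| = 42 − 4 = 38.00.

38.00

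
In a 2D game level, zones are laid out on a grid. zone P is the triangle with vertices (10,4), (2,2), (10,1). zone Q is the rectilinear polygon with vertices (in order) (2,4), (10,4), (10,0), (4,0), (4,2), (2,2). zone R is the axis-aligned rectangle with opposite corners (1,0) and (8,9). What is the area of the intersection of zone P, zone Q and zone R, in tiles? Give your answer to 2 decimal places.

6.50

The intersection is the polygon with vertices (4,1.75), (4,2), (2,2), (8,3.5), (8,1.25).
By the shoelace formula its area is 6.50.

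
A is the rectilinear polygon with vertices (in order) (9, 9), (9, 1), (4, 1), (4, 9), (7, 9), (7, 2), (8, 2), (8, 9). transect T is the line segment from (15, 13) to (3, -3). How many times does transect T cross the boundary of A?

The segment meets the boundary at (6,1), (7,2.333), (8,3.667), (9,5).

4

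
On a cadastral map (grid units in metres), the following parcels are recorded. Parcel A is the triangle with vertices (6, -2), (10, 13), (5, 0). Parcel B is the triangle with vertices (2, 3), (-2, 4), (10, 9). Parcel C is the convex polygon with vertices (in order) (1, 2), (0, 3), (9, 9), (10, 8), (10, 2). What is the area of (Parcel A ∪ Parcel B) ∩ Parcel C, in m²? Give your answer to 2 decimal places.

|Parcel A ∪ Parcel B| = 27.1065.
|(Parcel A ∪ Parcel B) ∩ Parcel C| = 13.68.

13.68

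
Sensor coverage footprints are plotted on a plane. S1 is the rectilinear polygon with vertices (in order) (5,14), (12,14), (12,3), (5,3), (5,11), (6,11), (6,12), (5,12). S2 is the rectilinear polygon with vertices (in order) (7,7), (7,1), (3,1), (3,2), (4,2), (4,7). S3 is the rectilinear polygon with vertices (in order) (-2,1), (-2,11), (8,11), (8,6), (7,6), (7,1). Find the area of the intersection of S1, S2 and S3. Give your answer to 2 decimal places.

The intersection is the polygon with vertices (5,7), (7,7), (7,6), (7,3), (5,3).
By the shoelace formula its area is 8.00.

8.00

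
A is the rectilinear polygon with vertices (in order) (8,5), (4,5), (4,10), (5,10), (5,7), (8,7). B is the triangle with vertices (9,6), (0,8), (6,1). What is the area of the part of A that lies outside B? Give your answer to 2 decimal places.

|A| = 11, |A∩B| = 6.6667.
|A ∖ B| = |A| − |A∩B| = 11 − 6.6667 = 4.33.

4.33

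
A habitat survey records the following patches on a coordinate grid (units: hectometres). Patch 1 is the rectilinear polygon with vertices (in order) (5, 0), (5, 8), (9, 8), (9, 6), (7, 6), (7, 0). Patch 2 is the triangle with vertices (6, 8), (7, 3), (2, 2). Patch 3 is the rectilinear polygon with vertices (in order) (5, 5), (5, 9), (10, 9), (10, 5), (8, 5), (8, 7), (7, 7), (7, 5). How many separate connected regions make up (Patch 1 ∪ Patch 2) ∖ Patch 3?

(Patch 1 ∪ Patch 2) ∖ Patch 3 splits into 2 disjoint pieces (area 15.85, area 1).

2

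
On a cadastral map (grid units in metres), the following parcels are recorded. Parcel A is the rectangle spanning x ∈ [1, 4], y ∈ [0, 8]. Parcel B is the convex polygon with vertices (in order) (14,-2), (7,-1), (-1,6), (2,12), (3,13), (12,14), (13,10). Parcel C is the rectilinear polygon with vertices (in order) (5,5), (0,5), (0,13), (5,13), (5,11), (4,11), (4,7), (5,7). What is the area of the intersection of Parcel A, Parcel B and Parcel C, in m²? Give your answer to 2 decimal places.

9.00

The intersection is the polygon with vertices (4,8), (4,7), (4,5), (1,5), (1,8).
By the shoelace formula its area is 9.00.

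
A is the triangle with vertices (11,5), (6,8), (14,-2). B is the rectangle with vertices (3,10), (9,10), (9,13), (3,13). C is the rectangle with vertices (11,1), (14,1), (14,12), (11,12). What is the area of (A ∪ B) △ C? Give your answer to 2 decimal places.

|A ∪ B| = 31.
|(A ∪ B) ∩ C| = 3.2036.
|(A ∪ B) △ C| = 31 + 33 − 6.4071 = 57.59.

57.59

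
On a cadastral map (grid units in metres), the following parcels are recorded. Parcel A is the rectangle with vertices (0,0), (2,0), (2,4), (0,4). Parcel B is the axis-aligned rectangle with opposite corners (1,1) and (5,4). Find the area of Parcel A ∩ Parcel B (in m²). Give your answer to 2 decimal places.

|Parcel A∩Parcel B|: x∈[1,2], y∈[1,4] → 1·3 = 3.

3.00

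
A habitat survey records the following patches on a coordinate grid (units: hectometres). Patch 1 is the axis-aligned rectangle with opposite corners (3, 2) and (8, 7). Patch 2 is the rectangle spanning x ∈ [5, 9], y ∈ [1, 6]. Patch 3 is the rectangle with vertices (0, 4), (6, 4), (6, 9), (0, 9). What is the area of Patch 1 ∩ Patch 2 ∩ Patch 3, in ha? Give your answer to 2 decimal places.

2.00

The intersection is the polygon with vertices (5,6), (6,6), (6,4), (5,4).
By the shoelace formula its area is 2.00.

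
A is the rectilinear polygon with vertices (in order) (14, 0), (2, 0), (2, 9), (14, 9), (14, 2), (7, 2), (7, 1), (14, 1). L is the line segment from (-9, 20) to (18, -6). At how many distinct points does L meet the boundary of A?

The segment meets the boundary at (11.769,0), (9.692,2), (10.731,1), (2.423,9).

4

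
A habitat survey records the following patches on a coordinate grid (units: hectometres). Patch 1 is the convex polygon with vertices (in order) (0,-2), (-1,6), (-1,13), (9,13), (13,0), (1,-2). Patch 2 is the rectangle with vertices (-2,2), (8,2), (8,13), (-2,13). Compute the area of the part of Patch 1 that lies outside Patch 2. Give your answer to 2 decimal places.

|Patch 1| = 168, |Patch 1∩Patch 2| = 98.
|Patch 1 ∖ Patch 2| = |Patch 1| − |Patch 1∩Patch 2| = 168 − 98 = 70.00.

70.00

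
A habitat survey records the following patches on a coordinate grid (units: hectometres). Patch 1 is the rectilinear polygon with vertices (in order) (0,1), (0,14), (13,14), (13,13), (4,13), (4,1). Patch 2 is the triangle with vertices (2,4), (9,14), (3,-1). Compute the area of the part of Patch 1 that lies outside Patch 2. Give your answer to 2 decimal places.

|Patch 1| = 61, |Patch 1∩Patch 2| = 8.0571.
|Patch 1 ∖ Patch 2| = |Patch 1| − |Patch 1∩Patch 2| = 61 − 8.0571 = 52.94.

52.94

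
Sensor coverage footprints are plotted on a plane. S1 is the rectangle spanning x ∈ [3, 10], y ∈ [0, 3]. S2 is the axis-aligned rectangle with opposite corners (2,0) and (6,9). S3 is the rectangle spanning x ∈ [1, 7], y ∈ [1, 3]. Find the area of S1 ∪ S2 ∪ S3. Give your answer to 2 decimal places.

By inclusion–exclusion:
Individual areas: |S1| = 21, |S2| = 36, |S3| = 12.
|S1∩S2|: x∈[3,6], y∈[0,3] → 3·3 = 9.
|S1∩S3|: x∈[3,7], y∈[1,3] → 4·2 = 8.
|S2∩S3|: x∈[2,6], y∈[1,3] → 4·2 = 8.
|S1∩S2∩S3| = 6.
|S1 ∪ S2 ∪ S3| = 69 − 25 + 6 = 50.00.

50.00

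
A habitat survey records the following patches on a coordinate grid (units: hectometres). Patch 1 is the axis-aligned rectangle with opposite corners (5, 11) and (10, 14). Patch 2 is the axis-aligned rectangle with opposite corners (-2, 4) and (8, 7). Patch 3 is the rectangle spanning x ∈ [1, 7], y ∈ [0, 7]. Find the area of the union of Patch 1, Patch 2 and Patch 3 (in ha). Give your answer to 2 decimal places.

By inclusion–exclusion:
Individual areas: |Patch 1| = 15, |Patch 2| = 30, |Patch 3| = 42.
|Patch 1∩Patch 2| = 0 (no overlap).
|Patch 1∩Patch 3| = 0 (no overlap).
|Patch 2∩Patch 3|: x∈[1,7], y∈[4,7] → 6·3 = 18.
|Patch 1∩Patch 2∩Patch 3| = 0.
|Patch 1 ∪ Patch 2 ∪ Patch 3| = 87 − 18 + 0 = 69.00.

69.00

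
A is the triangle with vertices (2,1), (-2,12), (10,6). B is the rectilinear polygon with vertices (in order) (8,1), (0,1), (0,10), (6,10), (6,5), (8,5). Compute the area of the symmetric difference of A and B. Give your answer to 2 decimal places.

|A| = 54, |B| = 62, |A∩B| = 41.25.
|A △ B| = |A| + |B| − 2·|A∩B| = 54 + 62 − 82.5 = 33.50.

33.50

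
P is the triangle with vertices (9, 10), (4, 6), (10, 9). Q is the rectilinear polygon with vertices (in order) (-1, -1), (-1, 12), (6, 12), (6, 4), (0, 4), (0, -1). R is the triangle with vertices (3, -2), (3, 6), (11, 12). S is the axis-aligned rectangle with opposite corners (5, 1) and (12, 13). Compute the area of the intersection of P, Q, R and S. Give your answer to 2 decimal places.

0.45

The intersection is the polygon with vertices (6,7), (5,6.5), (5,6.8), (6,7.6).
By the shoelace formula its area is 0.45.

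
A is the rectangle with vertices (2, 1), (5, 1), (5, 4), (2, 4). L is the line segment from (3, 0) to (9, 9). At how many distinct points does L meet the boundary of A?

2

The segment meets the boundary at (3.667,1), (5,3).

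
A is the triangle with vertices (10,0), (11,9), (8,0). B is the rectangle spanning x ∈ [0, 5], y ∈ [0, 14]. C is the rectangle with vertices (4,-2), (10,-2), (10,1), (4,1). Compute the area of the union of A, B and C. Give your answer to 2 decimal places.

94.17

By inclusion–exclusion:
Individual areas: |A| = 9, |B| = 70, |C| = 18.
|A∩B| = 0.
|A∩C| = 1.8333.
|B∩C|: x∈[4,5], y∈[0,1] → 1·1 = 1.
|A∩B∩C| = 0.
|A ∪ B ∪ C| = 97 − 2.8333 + 0 = 94.17.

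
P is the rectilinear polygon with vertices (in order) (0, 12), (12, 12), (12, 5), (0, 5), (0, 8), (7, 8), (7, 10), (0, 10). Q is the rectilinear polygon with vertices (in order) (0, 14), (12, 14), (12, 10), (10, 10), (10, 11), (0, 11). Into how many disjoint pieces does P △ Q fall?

2

P △ Q splits into 2 disjoint pieces (area 24, area 56).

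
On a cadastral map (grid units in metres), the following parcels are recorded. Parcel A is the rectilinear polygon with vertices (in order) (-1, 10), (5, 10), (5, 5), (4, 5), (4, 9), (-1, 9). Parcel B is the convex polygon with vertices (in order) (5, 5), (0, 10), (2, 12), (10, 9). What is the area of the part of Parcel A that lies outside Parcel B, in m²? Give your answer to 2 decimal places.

2.00

|Parcel A| = 10, |Parcel A∩Parcel B| = 8.
|Parcel A ∖ Parcel B| = |Parcel A| − |Parcel A∩Parcel B| = 10 − 8 = 2.00.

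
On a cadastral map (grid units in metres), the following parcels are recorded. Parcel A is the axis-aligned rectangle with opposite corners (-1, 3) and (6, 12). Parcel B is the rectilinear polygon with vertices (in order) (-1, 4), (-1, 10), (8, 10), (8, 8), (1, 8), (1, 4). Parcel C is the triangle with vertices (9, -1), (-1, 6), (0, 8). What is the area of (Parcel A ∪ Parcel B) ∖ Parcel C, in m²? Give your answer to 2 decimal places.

|Parcel A ∪ Parcel B| = 67.
|(Parcel A ∪ Parcel B) ∩ Parcel C| = 10.0714.
|(Parcel A ∪ Parcel B) ∖ Parcel C| = 67 − 10.0714 = 56.93.

56.93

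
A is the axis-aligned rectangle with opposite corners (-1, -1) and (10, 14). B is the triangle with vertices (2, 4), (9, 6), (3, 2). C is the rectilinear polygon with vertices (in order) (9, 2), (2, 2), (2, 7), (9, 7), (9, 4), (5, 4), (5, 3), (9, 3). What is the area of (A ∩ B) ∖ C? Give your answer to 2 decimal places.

|A ∩ B| = 8.
|(A ∩ B) ∩ C| = 7.6667.
|(A ∩ B) ∖ C| = 8 − 7.6667 = 0.33.

0.33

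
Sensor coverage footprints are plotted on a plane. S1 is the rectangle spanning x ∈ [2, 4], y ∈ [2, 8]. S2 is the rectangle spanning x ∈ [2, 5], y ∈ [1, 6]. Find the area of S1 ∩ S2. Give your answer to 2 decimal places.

|S1∩S2|: x∈[2,4], y∈[2,6] → 2·4 = 8.

8.00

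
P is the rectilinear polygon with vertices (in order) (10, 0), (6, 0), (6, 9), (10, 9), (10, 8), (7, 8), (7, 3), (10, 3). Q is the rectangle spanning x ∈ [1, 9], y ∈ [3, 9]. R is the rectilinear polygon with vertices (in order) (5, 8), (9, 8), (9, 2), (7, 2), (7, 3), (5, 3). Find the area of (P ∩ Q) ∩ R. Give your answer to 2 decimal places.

|P ∩ Q| = 8.
|(P ∩ Q) ∩ R| = 5.00.

5.00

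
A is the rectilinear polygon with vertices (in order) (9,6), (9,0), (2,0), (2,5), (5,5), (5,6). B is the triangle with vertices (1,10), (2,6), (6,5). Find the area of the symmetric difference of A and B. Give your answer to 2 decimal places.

45.75

|A| = 39, |B| = 7.5, |A∩B| = 0.375.
|A △ B| = |A| + |B| − 2·|A∩B| = 39 + 7.5 − 0.75 = 45.75.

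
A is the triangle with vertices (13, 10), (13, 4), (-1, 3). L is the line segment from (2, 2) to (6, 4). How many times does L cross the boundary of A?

1

The segment meets the boundary at (4.833,3.417).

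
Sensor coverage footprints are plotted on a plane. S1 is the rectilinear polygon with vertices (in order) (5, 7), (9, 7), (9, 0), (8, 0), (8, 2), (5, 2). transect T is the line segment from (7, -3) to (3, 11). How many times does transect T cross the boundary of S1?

2

The segment meets the boundary at (5,4), (5.571,2).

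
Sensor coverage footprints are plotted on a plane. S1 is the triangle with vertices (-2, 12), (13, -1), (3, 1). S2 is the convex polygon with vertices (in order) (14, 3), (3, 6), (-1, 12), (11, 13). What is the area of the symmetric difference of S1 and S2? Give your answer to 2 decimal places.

129.44

|S1| = 50, |S2| = 88.5, |S1∩S2| = 4.5314.
|S1 △ S2| = |S1| + |S2| − 2·|S1∩S2| = 50 + 88.5 − 9.0628 = 129.44.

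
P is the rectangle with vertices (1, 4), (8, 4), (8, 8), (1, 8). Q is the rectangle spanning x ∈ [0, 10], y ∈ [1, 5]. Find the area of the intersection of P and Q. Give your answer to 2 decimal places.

7.00

|P∩Q|: x∈[1,8], y∈[4,5] → 7·1 = 7.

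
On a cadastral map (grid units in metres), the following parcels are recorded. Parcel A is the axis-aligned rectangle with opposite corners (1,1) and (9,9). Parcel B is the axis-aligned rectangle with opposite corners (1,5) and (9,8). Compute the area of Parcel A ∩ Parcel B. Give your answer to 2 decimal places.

|Parcel A∩Parcel B|: x∈[1,9], y∈[5,8] → 8·3 = 24.

24.00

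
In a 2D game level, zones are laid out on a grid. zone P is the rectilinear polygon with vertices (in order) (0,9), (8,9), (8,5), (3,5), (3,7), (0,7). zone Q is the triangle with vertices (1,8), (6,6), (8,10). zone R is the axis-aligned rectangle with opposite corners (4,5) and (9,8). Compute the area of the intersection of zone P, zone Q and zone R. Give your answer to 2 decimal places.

4.20

The intersection is the polygon with vertices (6,6), (4,6.8), (4,8), (7,8).
By the shoelace formula its area is 4.20.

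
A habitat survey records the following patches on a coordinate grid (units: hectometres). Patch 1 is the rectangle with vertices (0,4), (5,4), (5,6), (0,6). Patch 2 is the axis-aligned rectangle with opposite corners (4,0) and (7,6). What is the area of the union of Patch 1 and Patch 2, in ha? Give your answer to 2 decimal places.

26.00

By inclusion–exclusion:
Individual areas: |Patch 1| = 10, |Patch 2| = 18.
|Patch 1∩Patch 2|: x∈[4,5], y∈[4,6] → 1·2 = 2.
|Patch 1 ∪ Patch 2| = 28 − 2 = 26.00.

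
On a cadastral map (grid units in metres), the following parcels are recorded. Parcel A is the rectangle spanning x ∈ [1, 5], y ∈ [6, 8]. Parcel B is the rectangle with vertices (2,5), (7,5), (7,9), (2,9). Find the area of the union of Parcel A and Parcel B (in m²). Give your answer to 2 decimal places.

22.00

By inclusion–exclusion:
Individual areas: |Parcel A| = 8, |Parcel B| = 20.
|Parcel A∩Parcel B|: x∈[2,5], y∈[6,8] → 3·2 = 6.
|Parcel A ∪ Parcel B| = 28 − 6 = 22.00.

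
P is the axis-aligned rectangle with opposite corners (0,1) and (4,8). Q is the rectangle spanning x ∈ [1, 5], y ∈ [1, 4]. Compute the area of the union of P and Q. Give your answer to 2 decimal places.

By inclusion–exclusion:
Individual areas: |P| = 28, |Q| = 12.
|P∩Q|: x∈[1,4], y∈[1,4] → 3·3 = 9.
|P ∪ Q| = 40 − 9 = 31.00.

31.00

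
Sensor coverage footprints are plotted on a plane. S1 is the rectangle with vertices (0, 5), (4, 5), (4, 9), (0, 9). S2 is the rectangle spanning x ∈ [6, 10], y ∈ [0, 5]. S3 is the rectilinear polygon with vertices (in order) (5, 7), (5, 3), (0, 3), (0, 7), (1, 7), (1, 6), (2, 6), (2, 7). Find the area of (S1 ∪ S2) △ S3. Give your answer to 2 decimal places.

|S1 ∪ S2| = 36.
|(S1 ∪ S2) ∩ S3| = 7.
|(S1 ∪ S2) △ S3| = 36 + 19 − 14 = 41.00.

41.00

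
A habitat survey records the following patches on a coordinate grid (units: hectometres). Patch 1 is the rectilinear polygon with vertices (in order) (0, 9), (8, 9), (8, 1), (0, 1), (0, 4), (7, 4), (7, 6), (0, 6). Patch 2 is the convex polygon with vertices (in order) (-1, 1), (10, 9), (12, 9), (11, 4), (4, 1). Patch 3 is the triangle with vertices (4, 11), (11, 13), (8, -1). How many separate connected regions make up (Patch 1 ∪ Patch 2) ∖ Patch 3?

(Patch 1 ∪ Patch 2) ∖ Patch 3 splits into 3 disjoint pieces (area 10.3419, area 23.8763, area 15.5).

3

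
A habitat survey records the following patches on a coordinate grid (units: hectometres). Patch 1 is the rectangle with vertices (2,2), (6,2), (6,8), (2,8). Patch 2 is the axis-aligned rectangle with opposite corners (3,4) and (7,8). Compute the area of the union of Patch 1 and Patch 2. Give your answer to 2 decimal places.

By inclusion–exclusion:
Individual areas: |Patch 1| = 24, |Patch 2| = 16.
|Patch 1∩Patch 2|: x∈[3,6], y∈[4,8] → 3·4 = 12.
|Patch 1 ∪ Patch 2| = 40 − 12 = 28.00.

28.00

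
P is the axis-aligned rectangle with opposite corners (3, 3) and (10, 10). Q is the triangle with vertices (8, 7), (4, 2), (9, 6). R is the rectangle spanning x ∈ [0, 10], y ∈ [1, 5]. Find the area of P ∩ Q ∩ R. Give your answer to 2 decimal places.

1.80

The intersection is the polygon with vertices (6.4,5), (7.75,5), (5.25,3), (4.8,3).
By the shoelace formula its area is 1.80.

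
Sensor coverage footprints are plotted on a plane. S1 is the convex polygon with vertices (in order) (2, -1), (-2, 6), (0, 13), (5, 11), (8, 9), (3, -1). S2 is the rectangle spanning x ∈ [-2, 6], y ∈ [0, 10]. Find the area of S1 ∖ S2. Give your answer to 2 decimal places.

|S1| = 80, |S1∩S2| = 61.1786.
|S1 ∖ S2| = |S1| − |S1∩S2| = 80 − 61.1786 = 18.82.

18.82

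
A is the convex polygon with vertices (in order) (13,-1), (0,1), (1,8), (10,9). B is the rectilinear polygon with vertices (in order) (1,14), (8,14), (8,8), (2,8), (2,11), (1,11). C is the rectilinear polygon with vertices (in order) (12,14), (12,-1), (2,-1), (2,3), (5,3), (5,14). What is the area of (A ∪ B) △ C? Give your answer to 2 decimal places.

84.57

|A ∪ B| = 129.3333.
|(A ∪ B) ∩ C| = 80.8803.
|(A ∪ B) △ C| = 129.3333 + 117 − 161.7607 = 84.57.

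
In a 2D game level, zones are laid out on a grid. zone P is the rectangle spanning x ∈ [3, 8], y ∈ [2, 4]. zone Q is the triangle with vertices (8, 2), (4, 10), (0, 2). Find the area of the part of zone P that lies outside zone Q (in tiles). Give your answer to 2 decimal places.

|zone P| = 10, |zone P∩zone Q| = 9.
|zone P ∖ zone Q| = |zone P| − |zone P∩zone Q| = 10 − 9 = 1.00.

1.00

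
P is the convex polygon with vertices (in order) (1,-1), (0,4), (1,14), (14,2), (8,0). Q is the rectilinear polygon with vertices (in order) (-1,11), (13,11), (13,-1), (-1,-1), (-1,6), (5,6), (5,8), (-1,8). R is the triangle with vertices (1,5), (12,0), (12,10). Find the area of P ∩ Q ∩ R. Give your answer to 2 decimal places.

39.39

The intersection is the polygon with vertices (5,6), (5,6.818), (7.533,7.97), (12,3.846), (12,1.333), (10.308,0.769), (1,5), (3.2,6).
By the shoelace formula its area is 39.39.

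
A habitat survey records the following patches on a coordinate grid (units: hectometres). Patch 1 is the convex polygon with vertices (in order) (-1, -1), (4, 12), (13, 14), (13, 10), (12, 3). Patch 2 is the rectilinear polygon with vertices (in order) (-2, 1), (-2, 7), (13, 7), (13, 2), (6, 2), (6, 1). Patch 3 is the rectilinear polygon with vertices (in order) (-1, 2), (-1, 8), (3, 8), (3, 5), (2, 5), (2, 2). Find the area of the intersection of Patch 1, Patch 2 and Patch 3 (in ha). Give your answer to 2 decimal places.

The intersection is the polygon with vertices (3,7), (3,5), (2,5), (2,2), (0.154,2), (2.077,7).
By the shoelace formula its area is 6.42.

6.42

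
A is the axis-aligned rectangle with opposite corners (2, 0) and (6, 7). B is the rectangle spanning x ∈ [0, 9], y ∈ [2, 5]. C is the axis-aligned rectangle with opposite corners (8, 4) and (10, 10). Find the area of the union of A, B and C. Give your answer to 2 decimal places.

By inclusion–exclusion:
Individual areas: |A| = 28, |B| = 27, |C| = 12.
|A∩B|: x∈[2,6], y∈[2,5] → 4·3 = 12.
|A∩C| = 0 (no overlap).
|B∩C|: x∈[8,9], y∈[4,5] → 1·1 = 1.
|A∩B∩C| = 0.
|A ∪ B ∪ C| = 67 − 13 + 0 = 54.00.

54.00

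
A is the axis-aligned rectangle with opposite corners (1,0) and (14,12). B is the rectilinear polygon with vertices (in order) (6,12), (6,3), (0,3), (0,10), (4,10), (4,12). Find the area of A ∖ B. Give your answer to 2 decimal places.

|A| = 156, |A∩B| = 39.
|A ∖ B| = |A| − |A∩B| = 156 − 39 = 117.00.

117.00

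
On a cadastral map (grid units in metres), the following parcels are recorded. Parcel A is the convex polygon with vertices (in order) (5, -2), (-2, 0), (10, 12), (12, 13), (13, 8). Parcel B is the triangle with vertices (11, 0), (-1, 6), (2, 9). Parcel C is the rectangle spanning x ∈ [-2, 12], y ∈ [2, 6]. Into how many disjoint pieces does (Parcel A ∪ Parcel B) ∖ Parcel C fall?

2

(Parcel A ∪ Parcel B) ∖ Parcel C splits into 2 disjoint pieces (area 27.1429, area 42.65).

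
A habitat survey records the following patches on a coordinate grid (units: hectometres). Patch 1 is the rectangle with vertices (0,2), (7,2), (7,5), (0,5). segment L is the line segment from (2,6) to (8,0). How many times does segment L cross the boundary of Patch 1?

2

The segment meets the boundary at (6,2), (3,5).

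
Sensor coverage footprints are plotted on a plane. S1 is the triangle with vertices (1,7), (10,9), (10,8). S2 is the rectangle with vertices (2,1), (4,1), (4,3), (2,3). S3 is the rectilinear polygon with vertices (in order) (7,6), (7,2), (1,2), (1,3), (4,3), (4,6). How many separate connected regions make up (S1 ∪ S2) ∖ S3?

2

(S1 ∪ S2) ∖ S3 splits into 2 disjoint pieces (area 4.5, area 2).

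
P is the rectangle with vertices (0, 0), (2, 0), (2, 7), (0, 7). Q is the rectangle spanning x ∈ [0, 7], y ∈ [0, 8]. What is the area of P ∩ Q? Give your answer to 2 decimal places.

14.00

|P∩Q|: x∈[0,2], y∈[0,7] → 2·7 = 14.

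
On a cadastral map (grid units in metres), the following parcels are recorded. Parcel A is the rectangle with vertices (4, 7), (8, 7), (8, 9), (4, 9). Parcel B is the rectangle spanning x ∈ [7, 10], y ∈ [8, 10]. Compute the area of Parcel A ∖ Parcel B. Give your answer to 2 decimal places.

|Parcel A∩Parcel B|: x∈[7,8], y∈[8,9] → 1·1 = 1.
|Parcel A| = 8.
|Parcel A ∖ Parcel B| = |Parcel A| − |Parcel A∩Parcel B| = 8 − 1 = 7.00.

7.00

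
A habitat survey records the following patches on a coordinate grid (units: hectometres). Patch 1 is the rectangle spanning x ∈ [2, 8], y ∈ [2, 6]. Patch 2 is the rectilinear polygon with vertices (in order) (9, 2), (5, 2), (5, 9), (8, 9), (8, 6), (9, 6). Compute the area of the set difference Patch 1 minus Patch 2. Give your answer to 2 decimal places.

12.00

|Patch 1| = 24, |Patch 1∩Patch 2| = 12.
|Patch 1 ∖ Patch 2| = |Patch 1| − |Patch 1∩Patch 2| = 24 − 12 = 12.00.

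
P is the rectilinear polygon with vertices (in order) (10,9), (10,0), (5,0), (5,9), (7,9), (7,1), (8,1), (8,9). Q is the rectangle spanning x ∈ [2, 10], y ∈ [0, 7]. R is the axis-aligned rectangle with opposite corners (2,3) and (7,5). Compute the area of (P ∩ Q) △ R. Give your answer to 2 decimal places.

31.00

|P ∩ Q| = 29.
|(P ∩ Q) ∩ R| = 4.
|(P ∩ Q) △ R| = 29 + 10 − 8 = 31.00.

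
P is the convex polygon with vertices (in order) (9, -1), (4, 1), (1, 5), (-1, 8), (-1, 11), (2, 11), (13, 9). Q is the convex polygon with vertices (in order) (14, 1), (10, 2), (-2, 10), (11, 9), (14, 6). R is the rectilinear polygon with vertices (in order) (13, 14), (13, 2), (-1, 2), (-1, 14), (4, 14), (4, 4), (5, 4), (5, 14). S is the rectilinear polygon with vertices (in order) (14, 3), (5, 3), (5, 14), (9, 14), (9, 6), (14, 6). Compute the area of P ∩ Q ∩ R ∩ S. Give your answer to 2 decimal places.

27.75

The intersection is the polygon with vertices (10.6,3), (8.5,3), (5,5.333), (5,9.461), (9,9.154), (9,6), (11.8,6).
By the shoelace formula its area is 27.75.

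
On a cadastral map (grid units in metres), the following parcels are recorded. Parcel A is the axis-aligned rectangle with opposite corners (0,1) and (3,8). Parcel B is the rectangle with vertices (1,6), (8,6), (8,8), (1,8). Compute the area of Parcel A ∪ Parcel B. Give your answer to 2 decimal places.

By inclusion–exclusion:
Individual areas: |Parcel A| = 21, |Parcel B| = 14.
|Parcel A∩Parcel B|: x∈[1,3], y∈[6,8] → 2·2 = 4.
|Parcel A ∪ Parcel B| = 35 − 4 = 31.00.

31.00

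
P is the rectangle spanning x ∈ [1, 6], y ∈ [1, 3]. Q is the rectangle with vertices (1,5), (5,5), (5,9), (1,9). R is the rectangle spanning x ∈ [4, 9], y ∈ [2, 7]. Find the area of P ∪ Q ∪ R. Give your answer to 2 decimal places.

By inclusion–exclusion:
Individual areas: |P| = 10, |Q| = 16, |R| = 25.
|P∩Q| = 0 (no overlap).
|P∩R|: x∈[4,6], y∈[2,3] → 2·1 = 2.
|Q∩R|: x∈[4,5], y∈[5,7] → 1·2 = 2.
|P∩Q∩R| = 0.
|P ∪ Q ∪ R| = 51 − 4 + 0 = 47.00.

47.00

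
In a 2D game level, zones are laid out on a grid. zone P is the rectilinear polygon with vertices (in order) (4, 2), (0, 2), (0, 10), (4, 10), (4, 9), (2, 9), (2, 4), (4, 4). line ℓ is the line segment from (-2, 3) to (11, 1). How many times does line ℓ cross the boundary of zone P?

2

The segment meets the boundary at (4,2.077), (0,2.692).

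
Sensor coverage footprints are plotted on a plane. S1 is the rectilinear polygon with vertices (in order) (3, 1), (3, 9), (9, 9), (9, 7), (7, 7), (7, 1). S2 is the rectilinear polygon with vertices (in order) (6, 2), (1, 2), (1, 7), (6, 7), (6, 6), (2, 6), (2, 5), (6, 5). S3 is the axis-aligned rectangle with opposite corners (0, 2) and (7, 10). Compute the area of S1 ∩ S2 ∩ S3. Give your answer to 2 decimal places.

12.00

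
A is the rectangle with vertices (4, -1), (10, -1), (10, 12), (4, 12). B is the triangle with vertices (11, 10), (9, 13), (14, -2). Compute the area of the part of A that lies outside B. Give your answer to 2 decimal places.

|A| = 78, |A∩B| = 0.5833.
|A ∖ B| = |A| − |A∩B| = 78 − 0.5833 = 77.42.

77.42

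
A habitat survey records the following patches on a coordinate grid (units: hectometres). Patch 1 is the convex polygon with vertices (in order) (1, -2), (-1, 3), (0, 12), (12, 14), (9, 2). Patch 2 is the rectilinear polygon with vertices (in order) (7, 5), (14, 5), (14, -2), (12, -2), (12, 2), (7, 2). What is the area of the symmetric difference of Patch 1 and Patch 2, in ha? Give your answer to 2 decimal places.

153.25

|Patch 1| = 138.5, |Patch 2| = 29, |Patch 1∩Patch 2| = 7.125.
|Patch 1 △ Patch 2| = |Patch 1| + |Patch 2| − 2·|Patch 1∩Patch 2| = 138.5 + 29 − 14.25 = 153.25.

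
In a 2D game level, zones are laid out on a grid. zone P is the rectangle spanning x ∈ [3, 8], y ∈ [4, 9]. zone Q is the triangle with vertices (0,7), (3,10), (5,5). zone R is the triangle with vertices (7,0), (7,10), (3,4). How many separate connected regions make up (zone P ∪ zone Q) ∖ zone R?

2

(zone P ∪ zone Q) ∖ zone R splits into 2 disjoint pieces (area 5, area 14.8333).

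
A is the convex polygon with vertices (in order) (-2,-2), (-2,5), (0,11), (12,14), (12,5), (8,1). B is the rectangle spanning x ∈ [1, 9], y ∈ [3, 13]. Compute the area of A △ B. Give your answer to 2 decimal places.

91.25

|A| = 159, |B| = 80, |A∩B| = 73.875.
|A △ B| = |A| + |B| − 2·|A∩B| = 159 + 80 − 147.75 = 91.25.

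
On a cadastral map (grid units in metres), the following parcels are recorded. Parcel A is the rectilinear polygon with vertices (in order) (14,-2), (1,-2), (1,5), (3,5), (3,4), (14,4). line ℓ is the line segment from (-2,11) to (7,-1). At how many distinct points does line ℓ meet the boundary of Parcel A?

3

The segment meets the boundary at (3.25,4), (3,4.333), (2.5,5).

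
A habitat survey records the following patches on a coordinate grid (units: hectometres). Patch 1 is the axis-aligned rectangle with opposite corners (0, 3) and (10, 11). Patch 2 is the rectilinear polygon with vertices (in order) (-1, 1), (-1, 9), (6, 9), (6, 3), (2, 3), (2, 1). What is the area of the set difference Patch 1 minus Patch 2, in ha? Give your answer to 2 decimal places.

44.00

|Patch 1| = 80, |Patch 1∩Patch 2| = 36.
|Patch 1 ∖ Patch 2| = |Patch 1| − |Patch 1∩Patch 2| = 80 − 36 = 44.00.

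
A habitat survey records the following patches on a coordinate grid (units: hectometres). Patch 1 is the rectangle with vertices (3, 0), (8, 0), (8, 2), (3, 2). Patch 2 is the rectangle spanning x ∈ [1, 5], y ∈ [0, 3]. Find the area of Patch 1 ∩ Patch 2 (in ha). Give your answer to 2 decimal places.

4.00

|Patch 1∩Patch 2|: x∈[3,5], y∈[0,2] → 2·2 = 4.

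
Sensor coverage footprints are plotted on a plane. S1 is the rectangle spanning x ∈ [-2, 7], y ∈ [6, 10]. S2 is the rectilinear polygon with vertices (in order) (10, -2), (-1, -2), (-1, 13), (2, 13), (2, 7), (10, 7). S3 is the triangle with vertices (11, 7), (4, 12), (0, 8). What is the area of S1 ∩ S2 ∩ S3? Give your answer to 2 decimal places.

2.18

The intersection is the polygon with vertices (2,7.818), (0,8), (2,10).
By the shoelace formula its area is 2.18.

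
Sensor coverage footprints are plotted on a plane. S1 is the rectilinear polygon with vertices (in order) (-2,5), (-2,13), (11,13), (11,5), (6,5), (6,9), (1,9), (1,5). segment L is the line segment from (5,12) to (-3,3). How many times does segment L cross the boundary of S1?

The segment meets the boundary at (-1.222,5), (1,7.5), (2.333,9).

3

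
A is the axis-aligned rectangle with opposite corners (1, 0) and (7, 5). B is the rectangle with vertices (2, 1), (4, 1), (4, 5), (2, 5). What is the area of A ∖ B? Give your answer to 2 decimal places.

22.00

|A∩B|: x∈[2,4], y∈[1,5] → 2·4 = 8.
|A| = 30.
|A ∖ B| = |A| − |A∩B| = 30 − 8 = 22.00.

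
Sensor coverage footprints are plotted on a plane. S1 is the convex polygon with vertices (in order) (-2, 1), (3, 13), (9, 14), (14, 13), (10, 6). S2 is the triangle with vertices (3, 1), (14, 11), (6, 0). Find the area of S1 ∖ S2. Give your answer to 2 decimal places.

100.51

|S1| = 103.5, |S1∩S2| = 2.9938.
|S1 ∖ S2| = |S1| − |S1∩S2| = 103.5 − 2.9938 = 100.51.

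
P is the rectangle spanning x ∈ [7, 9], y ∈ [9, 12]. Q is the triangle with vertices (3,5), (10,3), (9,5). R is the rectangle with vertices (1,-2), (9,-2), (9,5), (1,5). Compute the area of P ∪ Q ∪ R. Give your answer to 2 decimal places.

By inclusion–exclusion:
Individual areas: |P| = 6, |Q| = 6, |R| = 56.
|P∩Q| = 0.
|P∩R| = 0 (no overlap).
|Q∩R| = 5.1429.
|P∩Q∩R| = 0.
|P ∪ Q ∪ R| = 68 − 5.1429 + 0 = 62.86.

62.86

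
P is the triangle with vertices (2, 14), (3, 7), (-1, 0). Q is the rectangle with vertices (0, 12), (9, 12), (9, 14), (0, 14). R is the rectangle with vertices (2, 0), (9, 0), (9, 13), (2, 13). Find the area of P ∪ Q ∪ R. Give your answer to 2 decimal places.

114.70

By inclusion–exclusion:
Individual areas: |P| = 17.5, |Q| = 18, |R| = 91.
|P∩Q| = 0.7143.
|P∩R| = 4.3036.
|Q∩R|: x∈[2,9], y∈[12,13] → 7·1 = 7.
|P∩Q∩R| = 0.2143.
|P ∪ Q ∪ R| = 126.5 − 12.0179 + 0.2143 = 114.70.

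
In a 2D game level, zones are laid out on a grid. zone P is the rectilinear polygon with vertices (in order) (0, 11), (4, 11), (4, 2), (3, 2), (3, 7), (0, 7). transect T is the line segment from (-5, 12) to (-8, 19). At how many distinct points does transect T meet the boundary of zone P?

0

The segment lies entirely outside zone P and never meets its boundary.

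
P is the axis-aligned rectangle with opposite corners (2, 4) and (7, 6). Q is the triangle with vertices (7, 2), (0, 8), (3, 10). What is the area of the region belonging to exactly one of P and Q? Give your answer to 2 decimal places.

18.00

|P| = 10, |Q| = 16, |P∩Q| = 4.
|P △ Q| = |P| + |Q| − 2·|P∩Q| = 10 + 16 − 8 = 18.00.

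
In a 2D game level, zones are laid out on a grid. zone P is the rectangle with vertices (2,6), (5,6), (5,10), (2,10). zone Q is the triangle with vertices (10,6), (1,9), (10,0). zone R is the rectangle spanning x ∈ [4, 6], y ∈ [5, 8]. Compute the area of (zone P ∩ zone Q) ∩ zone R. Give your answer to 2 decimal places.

1.83

The region (zone P ∩ zone Q) ∩ zone R is the polygon with vertices (4,6), (4,8), (5,7.667), (5,6).
By the shoelace formula its area is 1.83.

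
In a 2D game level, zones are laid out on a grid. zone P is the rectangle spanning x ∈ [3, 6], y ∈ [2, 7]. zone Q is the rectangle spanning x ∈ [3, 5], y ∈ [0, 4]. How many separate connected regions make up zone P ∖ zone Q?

zone P ∖ zone Q is a single connected region.

1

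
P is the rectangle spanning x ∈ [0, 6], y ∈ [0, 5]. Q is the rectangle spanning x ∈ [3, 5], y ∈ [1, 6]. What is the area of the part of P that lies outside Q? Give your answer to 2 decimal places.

22.00

|P∩Q|: x∈[3,5], y∈[1,5] → 2·4 = 8.
|P| = 30.
|P ∖ Q| = |P| − |P∩Q| = 30 − 8 = 22.00.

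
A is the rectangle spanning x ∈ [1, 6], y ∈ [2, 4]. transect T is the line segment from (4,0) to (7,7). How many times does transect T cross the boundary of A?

2

The segment meets the boundary at (5.714,4), (4.857,2).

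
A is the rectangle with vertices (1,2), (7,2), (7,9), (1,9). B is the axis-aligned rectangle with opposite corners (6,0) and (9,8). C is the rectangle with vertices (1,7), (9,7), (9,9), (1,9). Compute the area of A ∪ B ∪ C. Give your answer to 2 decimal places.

62.00

By inclusion–exclusion:
Individual areas: |A| = 42, |B| = 24, |C| = 16.
|A∩B|: x∈[6,7], y∈[2,8] → 1·6 = 6.
|A∩C|: x∈[1,7], y∈[7,9] → 6·2 = 12.
|B∩C|: x∈[6,9], y∈[7,8] → 3·1 = 3.
|A∩B∩C| = 1.
|A ∪ B ∪ C| = 82 − 21 + 1 = 62.00.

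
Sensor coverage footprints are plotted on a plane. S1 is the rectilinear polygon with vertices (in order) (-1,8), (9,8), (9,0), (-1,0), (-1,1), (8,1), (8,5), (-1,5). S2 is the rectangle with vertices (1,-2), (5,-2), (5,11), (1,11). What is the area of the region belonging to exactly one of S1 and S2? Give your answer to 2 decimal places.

|S1| = 44, |S2| = 52, |S1∩S2| = 16.
|S1 △ S2| = |S1| + |S2| − 2·|S1∩S2| = 44 + 52 − 32 = 64.00.

64.00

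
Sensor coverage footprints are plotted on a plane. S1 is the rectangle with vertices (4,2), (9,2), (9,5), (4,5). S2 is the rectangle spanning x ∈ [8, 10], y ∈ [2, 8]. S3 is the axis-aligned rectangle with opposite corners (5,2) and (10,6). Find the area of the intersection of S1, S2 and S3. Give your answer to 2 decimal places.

The intersection is the polygon with vertices (9,2), (8,2), (8,5), (9,5).
By the shoelace formula its area is 3.00.

3.00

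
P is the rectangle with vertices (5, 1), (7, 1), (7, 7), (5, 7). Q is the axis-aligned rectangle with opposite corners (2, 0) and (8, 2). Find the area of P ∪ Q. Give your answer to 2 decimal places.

By inclusion–exclusion:
Individual areas: |P| = 12, |Q| = 12.
|P∩Q|: x∈[5,7], y∈[1,2] → 2·1 = 2.
|P ∪ Q| = 24 − 2 = 22.00.

22.00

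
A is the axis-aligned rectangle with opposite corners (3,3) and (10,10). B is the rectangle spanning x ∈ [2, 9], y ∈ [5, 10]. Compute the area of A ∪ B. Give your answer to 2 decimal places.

54.00

By inclusion–exclusion:
Individual areas: |A| = 49, |B| = 35.
|A∩B|: x∈[3,9], y∈[5,10] → 6·5 = 30.
|A ∪ B| = 84 − 30 = 54.00.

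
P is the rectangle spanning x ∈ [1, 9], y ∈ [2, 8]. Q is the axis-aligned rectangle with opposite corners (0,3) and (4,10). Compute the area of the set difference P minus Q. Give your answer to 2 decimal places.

|P∩Q|: x∈[1,4], y∈[3,8] → 3·5 = 15.
|P| = 48.
|P ∖ Q| = |P| − |P∩Q| = 48 − 15 = 33.00.

33.00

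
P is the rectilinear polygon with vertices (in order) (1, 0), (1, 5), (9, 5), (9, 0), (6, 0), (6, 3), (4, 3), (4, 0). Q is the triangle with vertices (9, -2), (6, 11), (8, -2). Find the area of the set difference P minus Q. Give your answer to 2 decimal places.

|P| = 34, |P∩Q| = 3.2692.
|P ∖ Q| = |P| − |P∩Q| = 34 − 3.2692 = 30.73.

30.73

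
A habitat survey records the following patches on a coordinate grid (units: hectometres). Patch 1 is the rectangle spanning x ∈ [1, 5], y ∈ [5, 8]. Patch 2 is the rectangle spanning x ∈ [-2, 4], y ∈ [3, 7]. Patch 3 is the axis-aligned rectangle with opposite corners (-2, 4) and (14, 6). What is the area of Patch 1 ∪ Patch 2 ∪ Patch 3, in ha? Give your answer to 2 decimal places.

49.00

By inclusion–exclusion:
Individual areas: |Patch 1| = 12, |Patch 2| = 24, |Patch 3| = 32.
|Patch 1∩Patch 2|: x∈[1,4], y∈[5,7] → 3·2 = 6.
|Patch 1∩Patch 3|: x∈[1,5], y∈[5,6] → 4·1 = 4.
|Patch 2∩Patch 3|: x∈[-2,4], y∈[4,6] → 6·2 = 12.
|Patch 1∩Patch 2∩Patch 3| = 3.
|Patch 1 ∪ Patch 2 ∪ Patch 3| = 68 − 22 + 3 = 49.00.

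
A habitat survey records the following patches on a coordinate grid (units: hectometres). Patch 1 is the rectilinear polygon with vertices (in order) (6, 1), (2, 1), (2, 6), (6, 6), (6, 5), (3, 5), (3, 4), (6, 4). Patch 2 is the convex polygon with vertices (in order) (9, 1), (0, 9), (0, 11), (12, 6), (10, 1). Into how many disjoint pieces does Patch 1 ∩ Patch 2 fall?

Patch 1 ∩ Patch 2 splits into 2 disjoint pieces (area 2.0625, area 0.0625).

2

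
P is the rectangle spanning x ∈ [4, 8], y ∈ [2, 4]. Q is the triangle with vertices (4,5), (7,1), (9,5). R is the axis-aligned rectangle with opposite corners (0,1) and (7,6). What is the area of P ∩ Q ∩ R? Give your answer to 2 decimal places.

3.00

The intersection is the polygon with vertices (6.25,2), (4.75,4), (7,4), (7,2).
By the shoelace formula its area is 3.00.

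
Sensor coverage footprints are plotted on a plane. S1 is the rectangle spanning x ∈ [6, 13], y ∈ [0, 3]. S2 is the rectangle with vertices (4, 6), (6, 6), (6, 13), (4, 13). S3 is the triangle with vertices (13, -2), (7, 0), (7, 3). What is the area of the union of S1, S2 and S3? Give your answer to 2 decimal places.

38.60

By inclusion–exclusion:
Individual areas: |S1| = 21, |S2| = 14, |S3| = 9.
|S1∩S2| = 0 (no overlap).
|S1∩S3| = 5.4.
|S2∩S3| = 0.
|S1∩S2∩S3| = 0.
|S1 ∪ S2 ∪ S3| = 44 − 5.4 + 0 = 38.60.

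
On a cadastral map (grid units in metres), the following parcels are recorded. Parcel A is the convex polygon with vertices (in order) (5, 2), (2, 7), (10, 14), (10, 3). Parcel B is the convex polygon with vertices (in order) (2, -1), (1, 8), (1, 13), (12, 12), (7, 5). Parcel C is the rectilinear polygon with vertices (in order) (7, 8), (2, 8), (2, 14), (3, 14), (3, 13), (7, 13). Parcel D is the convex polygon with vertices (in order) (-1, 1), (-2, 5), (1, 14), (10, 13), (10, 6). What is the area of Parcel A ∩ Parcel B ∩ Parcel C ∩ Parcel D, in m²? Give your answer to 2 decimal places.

6.51

The intersection is the polygon with vertices (7,8), (3.143,8), (7,11.375).
By the shoelace formula its area is 6.51.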